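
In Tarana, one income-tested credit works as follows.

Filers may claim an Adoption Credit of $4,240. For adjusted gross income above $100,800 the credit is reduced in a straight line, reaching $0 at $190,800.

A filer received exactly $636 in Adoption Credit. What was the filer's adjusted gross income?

$177,300

$636 is 636/4,240 of the full $4,240, so 3,604/4,240 of the $90,000 range has been used: income = $100,800 + $90,000 × 3,604/4,240 = $177,300.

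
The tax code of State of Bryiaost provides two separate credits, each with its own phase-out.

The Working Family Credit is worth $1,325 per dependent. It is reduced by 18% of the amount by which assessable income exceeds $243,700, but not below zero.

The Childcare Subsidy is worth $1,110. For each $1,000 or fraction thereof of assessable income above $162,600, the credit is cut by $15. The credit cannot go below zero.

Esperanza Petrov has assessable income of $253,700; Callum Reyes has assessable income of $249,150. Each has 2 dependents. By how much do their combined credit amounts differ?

$819

Esperanza ($253,700): Working Family Credit: base = 2 × $1,325 = $2,650. 18% of the $10,000 excess over $243,700 is $1,800; credit = $2,650 − $1,800 = $850. Childcare Subsidy: income exceeds $162,600 by $91,100 → 92 increments × $15 = $1,380 ≥ base, so the credit is $0. total $850 + $0 = $850
Callum ($249,150): Working Family Credit: base = 2 × $1,325 = $2,650. 18% of the $5,450 excess over $243,700 is $981; credit = $2,650 − $981 = $1,669. Childcare Subsidy: income exceeds $162,600 by $86,550 → 87 increments × $15 = $1,305 ≥ base, so the credit is $0. total $1,669 + $0 = $1,669
Difference: |$850 − $1,669| = $819.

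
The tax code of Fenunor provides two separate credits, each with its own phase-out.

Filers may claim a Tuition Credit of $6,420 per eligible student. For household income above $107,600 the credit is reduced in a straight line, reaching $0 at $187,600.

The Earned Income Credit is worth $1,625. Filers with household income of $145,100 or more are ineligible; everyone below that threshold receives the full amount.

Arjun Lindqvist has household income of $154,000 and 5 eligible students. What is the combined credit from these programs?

Tuition Credit: base = 5 × $6,420 = $32,100. $154,000 is $46,400 into a $80,000 phase-out range, leaving 33,600/80,000 of the credit: $32,100 × 33,600/80,000 = $13,482.
Earned Income Credit: $154,000 meets or exceeds the $145,100 cutoff, so the credit is $0.
Total: $13,482 + $0 = $13,482.

$13,482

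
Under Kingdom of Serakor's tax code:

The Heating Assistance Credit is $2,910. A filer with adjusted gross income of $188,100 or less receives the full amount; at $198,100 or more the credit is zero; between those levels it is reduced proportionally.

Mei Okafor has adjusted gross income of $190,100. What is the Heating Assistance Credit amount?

Heating Assistance Credit: $190,100 is $2,000 into a $10,000 phase-out range, leaving 8,000/10,000 of the credit: $2,910 × 8,000/10,000 = $2,328.

$2,328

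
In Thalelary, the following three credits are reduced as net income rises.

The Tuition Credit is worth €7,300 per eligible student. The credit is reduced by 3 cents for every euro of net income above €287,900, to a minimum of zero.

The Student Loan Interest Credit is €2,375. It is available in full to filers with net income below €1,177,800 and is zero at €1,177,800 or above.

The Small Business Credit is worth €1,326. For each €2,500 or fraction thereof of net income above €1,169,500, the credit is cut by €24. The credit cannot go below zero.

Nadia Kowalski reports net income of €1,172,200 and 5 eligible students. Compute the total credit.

Tuition Credit: base = 5 × €7,300 = €36,500. 3% of the €884,300 excess over €287,900 is €26,529; credit = €36,500 − €26,529 = €9,971.
Student Loan Interest Credit: €1,172,200 is below the €1,177,800 cutoff, so the full €2,375 applies.
Small Business Credit: income exceeds €1,169,500 by €2,700, which is 2 full-or-partial €2,500 increments; reduction = 2 × €24 = €48, leaving €1,278.
Total: €9,971 + €2,375 + €1,278 = €13,624.

€13,624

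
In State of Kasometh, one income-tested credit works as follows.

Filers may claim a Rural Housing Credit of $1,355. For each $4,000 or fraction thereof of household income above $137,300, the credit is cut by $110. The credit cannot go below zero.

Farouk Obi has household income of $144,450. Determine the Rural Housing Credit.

$1,135

Rural Housing Credit: income exceeds $137,300 by $7,150, which is 2 full-or-partial $4,000 increments; reduction = 2 × $110 = $220, leaving $1,135.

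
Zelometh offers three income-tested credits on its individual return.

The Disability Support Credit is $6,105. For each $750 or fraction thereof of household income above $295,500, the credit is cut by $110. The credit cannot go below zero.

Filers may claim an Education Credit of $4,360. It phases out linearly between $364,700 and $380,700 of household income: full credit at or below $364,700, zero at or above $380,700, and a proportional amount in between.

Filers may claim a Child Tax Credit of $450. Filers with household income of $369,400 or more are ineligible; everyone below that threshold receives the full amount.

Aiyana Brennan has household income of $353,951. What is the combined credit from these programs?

$4,810

Disability Support Credit: income exceeds $295,500 by $58,451 → 78 increments × $110 = $8,580 ≥ base, so the credit is $0.
Education Credit: $353,951 is at or below the $364,700 threshold, so the full $4,360 applies.
Child Tax Credit: $353,951 is below the $369,400 cutoff, so the full $450 applies.
Total: $0 + $4,360 + $450 = $4,810.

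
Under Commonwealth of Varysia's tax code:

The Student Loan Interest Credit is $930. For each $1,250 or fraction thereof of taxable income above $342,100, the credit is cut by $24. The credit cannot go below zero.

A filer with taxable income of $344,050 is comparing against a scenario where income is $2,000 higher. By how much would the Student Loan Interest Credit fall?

At $344,050 — income exceeds $342,100 by $1,950, which is 2 full-or-partial $1,250 increments; reduction = 2 × $24 = $48, leaving $882.
At $346,050 — income exceeds $342,100 by $3,950, which is 4 full-or-partial $1,250 increments; reduction = 4 × $24 = $96, leaving $834.
Lost: $882 − $834 = $48.

$48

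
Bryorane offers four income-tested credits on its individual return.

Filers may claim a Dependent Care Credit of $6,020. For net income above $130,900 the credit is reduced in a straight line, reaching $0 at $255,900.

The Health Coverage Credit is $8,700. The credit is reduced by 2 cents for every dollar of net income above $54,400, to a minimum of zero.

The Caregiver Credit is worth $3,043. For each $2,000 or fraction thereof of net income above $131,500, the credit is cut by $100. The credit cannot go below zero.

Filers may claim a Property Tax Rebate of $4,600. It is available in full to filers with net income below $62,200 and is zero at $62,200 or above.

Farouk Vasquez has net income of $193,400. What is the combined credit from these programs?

Dependent Care Credit: $193,400 is $62,500 into a $125,000 phase-out range, leaving 62,500/125,000 of the credit: $6,020 × 62,500/125,000 = $3,010.
Health Coverage Credit: 2% of the $139,000 excess over $54,400 is $2,780; credit = $8,700 − $2,780 = $5,920.
Caregiver Credit: income exceeds $131,500 by $61,900 → 31 increments × $100 = $3,100 ≥ base, so the credit is $0.
Property Tax Rebate: $193,400 meets or exceeds the $62,200 cutoff, so the credit is $0.
Total: $3,010 + $5,920 + $0 + $0 = $8,930.

$8,930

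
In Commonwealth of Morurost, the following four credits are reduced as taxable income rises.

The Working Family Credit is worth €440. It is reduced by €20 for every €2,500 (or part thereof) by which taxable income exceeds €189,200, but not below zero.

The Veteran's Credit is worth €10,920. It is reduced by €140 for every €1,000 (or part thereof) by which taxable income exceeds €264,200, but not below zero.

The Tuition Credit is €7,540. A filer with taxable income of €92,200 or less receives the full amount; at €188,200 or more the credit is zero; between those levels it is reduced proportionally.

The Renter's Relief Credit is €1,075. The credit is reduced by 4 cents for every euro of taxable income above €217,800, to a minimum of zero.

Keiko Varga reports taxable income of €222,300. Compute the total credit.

€11,975

Working Family Credit: income exceeds €189,200 by €33,100, which is 14 full-or-partial €2,500 increments; reduction = 14 × €20 = €280, leaving €160.
Veteran's Credit: €222,300 is at or below the €264,200 threshold, so the full €10,920 applies.
Tuition Credit: €222,300 is at or above €188,200, so the credit is €0.
Renter's Relief Credit: 4% of the €4,500 excess over €217,800 is €180; credit = €1,075 − €180 = €895.
Total: €160 + €10,920 + €0 + €895 = €11,975.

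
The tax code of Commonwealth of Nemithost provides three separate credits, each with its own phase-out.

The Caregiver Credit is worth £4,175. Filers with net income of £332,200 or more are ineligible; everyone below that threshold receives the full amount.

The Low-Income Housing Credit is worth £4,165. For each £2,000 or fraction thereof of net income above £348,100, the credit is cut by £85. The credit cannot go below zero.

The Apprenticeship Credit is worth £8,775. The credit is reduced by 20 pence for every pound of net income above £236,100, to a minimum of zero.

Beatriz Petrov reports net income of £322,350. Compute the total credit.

Caregiver Credit: £322,350 is below the £332,200 cutoff, so the full £4,175 applies.
Low-Income Housing Credit: £322,350 is at or below the £348,100 threshold, so the full £4,165 applies.
Apprenticeship Credit: 20% of the £86,250 excess over £236,100 is £17,250 ≥ base, so the credit is £0.
Total: £4,175 + £4,165 + £0 = £8,340.

£8,340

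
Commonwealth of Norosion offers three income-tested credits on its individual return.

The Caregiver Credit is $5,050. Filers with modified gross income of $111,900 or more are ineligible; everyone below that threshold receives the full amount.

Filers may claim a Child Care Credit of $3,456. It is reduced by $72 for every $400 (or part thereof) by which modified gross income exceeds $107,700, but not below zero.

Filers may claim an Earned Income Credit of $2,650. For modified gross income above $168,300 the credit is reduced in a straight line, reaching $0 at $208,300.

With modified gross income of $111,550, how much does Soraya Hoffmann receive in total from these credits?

$10,436

Caregiver Credit: $111,550 is below the $111,900 cutoff, so the full $5,050 applies.
Child Care Credit: income exceeds $107,700 by $3,850, which is 10 full-or-partial $400 increments; reduction = 10 × $72 = $720, leaving $2,736.
Earned Income Credit: $111,550 is at or below the $168,300 threshold, so the full $2,650 applies.
Total: $5,050 + $2,736 + $2,650 = $10,436.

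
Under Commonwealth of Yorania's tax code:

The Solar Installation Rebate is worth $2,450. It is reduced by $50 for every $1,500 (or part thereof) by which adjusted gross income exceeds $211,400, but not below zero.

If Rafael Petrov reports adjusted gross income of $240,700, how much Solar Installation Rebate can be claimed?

Solar Installation Rebate: income exceeds $211,400 by $29,300, which is 20 full-or-partial $1,500 increments; reduction = 20 × $50 = $1,000, leaving $1,450.

$1,450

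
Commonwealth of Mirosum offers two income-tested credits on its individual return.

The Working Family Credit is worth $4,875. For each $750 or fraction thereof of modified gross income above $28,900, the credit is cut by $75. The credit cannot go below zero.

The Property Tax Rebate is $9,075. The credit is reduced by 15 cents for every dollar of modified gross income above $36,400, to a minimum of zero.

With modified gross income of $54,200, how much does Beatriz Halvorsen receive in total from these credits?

Working Family Credit: income exceeds $28,900 by $25,300, which is 34 full-or-partial $750 increments; reduction = 34 × $75 = $2,550, leaving $2,325.
Property Tax Rebate: 15% of the $17,800 excess over $36,400 is $2,670; credit = $9,075 − $2,670 = $6,405.
Total: $2,325 + $6,405 = $8,730.

$8,730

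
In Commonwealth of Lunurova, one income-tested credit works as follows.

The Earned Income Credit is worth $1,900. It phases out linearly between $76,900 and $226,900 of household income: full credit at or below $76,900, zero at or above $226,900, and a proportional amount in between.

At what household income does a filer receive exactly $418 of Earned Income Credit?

$418 is 418/1,900 of the full $1,900, so 1,482/1,900 of the $150,000 range has been used: income = $76,900 + $150,000 × 1,482/1,900 = $193,900.

$193,900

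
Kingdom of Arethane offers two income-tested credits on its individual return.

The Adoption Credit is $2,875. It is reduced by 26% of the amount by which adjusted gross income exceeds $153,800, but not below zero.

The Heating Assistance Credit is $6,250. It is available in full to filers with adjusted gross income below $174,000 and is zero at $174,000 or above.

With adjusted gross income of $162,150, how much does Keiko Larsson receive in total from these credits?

Adoption Credit: 26% of the $8,350 excess over $153,800 is $2,171; credit = $2,875 − $2,171 = $704.
Heating Assistance Credit: $162,150 is below the $174,000 cutoff, so the full $6,250 applies.
Total: $704 + $6,250 = $6,954.

$6,954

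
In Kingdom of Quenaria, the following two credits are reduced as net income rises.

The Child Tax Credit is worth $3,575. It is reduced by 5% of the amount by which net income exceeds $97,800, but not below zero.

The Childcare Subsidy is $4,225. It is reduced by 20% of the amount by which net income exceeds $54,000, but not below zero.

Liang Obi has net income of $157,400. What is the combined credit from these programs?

Child Tax Credit: 5% of the $59,600 excess over $97,800 is $2,980; credit = $3,575 − $2,980 = $595.
Childcare Subsidy: 20% of the $103,400 excess over $54,000 is $20,680 ≥ base, so the credit is $0.
Total: $595 + $0 = $595.

$595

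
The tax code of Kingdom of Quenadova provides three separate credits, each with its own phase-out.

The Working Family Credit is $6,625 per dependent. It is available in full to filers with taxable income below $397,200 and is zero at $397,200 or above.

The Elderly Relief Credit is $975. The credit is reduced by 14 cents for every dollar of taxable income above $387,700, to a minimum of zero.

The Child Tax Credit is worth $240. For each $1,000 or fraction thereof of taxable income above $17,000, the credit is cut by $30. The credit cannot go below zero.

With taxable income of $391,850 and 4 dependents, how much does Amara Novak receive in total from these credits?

$26,894

Working Family Credit: base = 4 × $6,625 = $26,500. $391,850 is below the $397,200 cutoff, so the full $26,500 applies.
Elderly Relief Credit: 14% of the $4,150 excess over $387,700 is $581; credit = $975 − $581 = $394.
Child Tax Credit: income exceeds $17,000 by $374,850 → 375 increments × $30 = $11,250 ≥ base, so the credit is $0.
Total: $26,500 + $394 + $0 = $26,894.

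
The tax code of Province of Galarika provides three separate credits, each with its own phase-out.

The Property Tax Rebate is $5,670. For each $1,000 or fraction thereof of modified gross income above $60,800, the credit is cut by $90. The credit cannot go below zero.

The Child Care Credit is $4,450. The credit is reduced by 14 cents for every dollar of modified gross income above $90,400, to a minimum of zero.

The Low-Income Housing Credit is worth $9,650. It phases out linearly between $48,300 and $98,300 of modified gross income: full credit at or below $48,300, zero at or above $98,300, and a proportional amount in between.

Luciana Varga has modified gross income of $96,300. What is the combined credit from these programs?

Property Tax Rebate: income exceeds $60,800 by $35,500, which is 36 full-or-partial $1,000 increments; reduction = 36 × $90 = $3,240, leaving $2,430.
Child Care Credit: 14% of the $5,900 excess over $90,400 is $826; credit = $4,450 − $826 = $3,624.
Low-Income Housing Credit: $96,300 is $48,000 into a $50,000 phase-out range, leaving 2,000/50,000 of the credit: $9,650 × 2,000/50,000 = $386.
Total: $2,430 + $3,624 + $386 = $6,440.

$6,440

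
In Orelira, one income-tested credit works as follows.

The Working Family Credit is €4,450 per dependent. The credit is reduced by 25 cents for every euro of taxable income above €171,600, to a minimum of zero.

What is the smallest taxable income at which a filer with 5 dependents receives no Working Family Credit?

€260,600

Full credit = 5 × €4,450 = €22,250.
The credit falls by 25% of each euro above €171,600, so it reaches zero when the excess is €22,250 / 25% = €89,000: income = €171,600 + €89,000 = €260,600.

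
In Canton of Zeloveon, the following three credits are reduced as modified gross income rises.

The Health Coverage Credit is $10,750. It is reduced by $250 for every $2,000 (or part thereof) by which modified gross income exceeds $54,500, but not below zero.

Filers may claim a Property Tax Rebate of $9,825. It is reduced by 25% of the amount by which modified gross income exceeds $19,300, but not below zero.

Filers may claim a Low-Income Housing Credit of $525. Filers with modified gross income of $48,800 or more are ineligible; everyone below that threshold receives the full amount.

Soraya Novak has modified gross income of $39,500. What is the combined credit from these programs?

$16,050

Health Coverage Credit: $39,500 is at or below the $54,500 threshold, so the full $10,750 applies.
Property Tax Rebate: 25% of the $20,200 excess over $19,300 is $5,050; credit = $9,825 − $5,050 = $4,775.
Low-Income Housing Credit: $39,500 is below the $48,800 cutoff, so the full $525 applies.
Total: $10,750 + $4,775 + $525 = $16,050.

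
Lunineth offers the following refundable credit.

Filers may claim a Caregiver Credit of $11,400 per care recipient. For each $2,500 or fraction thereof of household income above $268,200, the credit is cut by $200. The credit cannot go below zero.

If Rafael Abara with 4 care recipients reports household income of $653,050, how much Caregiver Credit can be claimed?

Caregiver Credit: base = 4 × $11,400 = $45,600. income exceeds $268,200 by $384,850, which is 154 full-or-partial $2,500 increments; reduction = 154 × $200 = $30,800, leaving $14,800.

$14,800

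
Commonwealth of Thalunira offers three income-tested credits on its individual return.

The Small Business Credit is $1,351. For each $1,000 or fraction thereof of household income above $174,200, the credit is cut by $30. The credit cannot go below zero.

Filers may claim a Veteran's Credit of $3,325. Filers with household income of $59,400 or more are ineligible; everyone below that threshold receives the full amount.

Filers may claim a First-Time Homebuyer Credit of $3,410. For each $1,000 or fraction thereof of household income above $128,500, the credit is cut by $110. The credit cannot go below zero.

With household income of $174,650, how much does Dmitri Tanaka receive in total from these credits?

$1,321

Small Business Credit: income exceeds $174,200 by $450, which is 1 full-or-partial $1,000 increment; reduction = 1 × $30 = $30, leaving $1,321.
Veteran's Credit: $174,650 meets or exceeds the $59,400 cutoff, so the credit is $0.
First-Time Homebuyer Credit: income exceeds $128,500 by $46,150 → 47 increments × $110 = $5,170 ≥ base, so the credit is $0.
Total: $1,321 + $0 + $0 = $1,321.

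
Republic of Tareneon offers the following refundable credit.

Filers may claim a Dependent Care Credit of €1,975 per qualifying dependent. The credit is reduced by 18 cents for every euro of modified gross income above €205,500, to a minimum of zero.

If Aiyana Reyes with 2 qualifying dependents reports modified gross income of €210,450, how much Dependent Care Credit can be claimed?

€3,059

Dependent Care Credit: base = 2 × €1,975 = €3,950. 18% of the €4,950 excess over €205,500 is €891; credit = €3,950 − €891 = €3,059.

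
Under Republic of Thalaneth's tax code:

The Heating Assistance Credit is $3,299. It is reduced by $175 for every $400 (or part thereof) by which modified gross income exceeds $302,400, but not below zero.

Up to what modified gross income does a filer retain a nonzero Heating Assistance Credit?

After 18 increments the reduction is 18 × $175 = $3,150, leaving $149; one more increment wipes it out. Increment 18 ends at excess 18 × $400 = $7,200, so the highest qualifying income is $302,400 + $7,200 = $309,600.

$309,600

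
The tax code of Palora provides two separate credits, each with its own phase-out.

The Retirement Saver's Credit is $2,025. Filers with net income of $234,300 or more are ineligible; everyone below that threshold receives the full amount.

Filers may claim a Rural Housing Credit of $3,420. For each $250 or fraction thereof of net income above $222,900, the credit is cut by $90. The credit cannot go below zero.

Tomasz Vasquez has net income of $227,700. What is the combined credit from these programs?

$3,645

Retirement Saver's Credit: $227,700 is below the $234,300 cutoff, so the full $2,025 applies.
Rural Housing Credit: income exceeds $222,900 by $4,800, which is 20 full-or-partial $250 increments; reduction = 20 × $90 = $1,800, leaving $1,620.
Total: $2,025 + $1,620 = $3,645.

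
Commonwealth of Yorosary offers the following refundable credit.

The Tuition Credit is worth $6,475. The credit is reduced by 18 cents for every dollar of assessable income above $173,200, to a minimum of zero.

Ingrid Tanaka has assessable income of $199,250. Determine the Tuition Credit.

Tuition Credit: 18% of the $26,050 excess over $173,200 is $4,689; credit = $6,475 − $4,689 = $1,786.

$1,786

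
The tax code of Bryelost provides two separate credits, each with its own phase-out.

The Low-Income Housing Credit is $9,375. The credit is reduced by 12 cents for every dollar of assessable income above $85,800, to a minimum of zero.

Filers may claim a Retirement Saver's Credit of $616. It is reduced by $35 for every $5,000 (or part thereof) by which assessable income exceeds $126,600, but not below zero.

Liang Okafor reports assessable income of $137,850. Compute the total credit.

Low-Income Housing Credit: 12% of the $52,050 excess over $85,800 is $6,246; credit = $9,375 − $6,246 = $3,129.
Retirement Saver's Credit: income exceeds $126,600 by $11,250, which is 3 full-or-partial $5,000 increments; reduction = 3 × $35 = $105, leaving $511.
Total: $3,129 + $511 = $3,640.

$3,640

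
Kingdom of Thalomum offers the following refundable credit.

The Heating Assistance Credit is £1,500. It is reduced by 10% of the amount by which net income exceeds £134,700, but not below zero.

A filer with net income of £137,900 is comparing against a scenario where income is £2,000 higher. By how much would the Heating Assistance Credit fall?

At £137,900 — 10% of the £3,200 excess over £134,700 is £320; credit = £1,500 − £320 = £1,180.
At £139,900 — 10% of the £5,200 excess over £134,700 is £520; credit = £1,500 − £520 = £980.
Lost: £1,180 − £980 = £200.

£200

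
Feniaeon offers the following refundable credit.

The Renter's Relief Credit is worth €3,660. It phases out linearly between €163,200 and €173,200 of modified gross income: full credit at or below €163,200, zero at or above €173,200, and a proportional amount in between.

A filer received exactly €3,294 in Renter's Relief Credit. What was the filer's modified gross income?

€3,294 is 3,294/3,660 of the full €3,660, so 366/3,660 of the €10,000 range has been used: income = €163,200 + €10,000 × 366/3,660 = €164,200.

€164,200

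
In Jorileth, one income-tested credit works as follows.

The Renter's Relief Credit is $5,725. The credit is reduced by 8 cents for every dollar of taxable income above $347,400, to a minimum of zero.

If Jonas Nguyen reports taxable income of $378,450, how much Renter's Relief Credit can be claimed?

Renter's Relief Credit: 8% of the $31,050 excess over $347,400 is $2,484; credit = $5,725 − $2,484 = $3,241.

$3,241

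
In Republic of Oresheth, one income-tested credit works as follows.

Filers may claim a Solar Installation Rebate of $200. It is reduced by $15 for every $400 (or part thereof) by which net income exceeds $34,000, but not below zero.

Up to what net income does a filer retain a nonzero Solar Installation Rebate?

$39,200

After 13 increments the reduction is 13 × $15 = $195, leaving $5; one more increment wipes it out. Increment 13 ends at excess 13 × $400 = $5,200, so the highest qualifying income is $34,000 + $5,200 = $39,200.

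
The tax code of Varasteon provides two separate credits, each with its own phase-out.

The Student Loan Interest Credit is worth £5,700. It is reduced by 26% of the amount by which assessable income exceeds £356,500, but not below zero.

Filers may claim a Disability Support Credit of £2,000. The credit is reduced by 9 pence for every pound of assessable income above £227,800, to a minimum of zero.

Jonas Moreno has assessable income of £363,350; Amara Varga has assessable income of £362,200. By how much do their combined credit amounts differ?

Jonas (£363,350): Student Loan Interest Credit: 26% of the £6,850 excess over £356,500 is £1,781; credit = £5,700 − £1,781 = £3,919. Disability Support Credit: 9% of the £135,550 excess over £227,800 is £12,199.50 ≥ base, so the credit is £0. total £3,919 + £0 = £3,919
Amara (£362,200): Student Loan Interest Credit: 26% of the £5,700 excess over £356,500 is £1,482; credit = £5,700 − £1,482 = £4,218. Disability Support Credit: 9% of the £134,400 excess over £227,800 is £12,096 ≥ base, so the credit is £0. total £4,218 + £0 = £4,218
Difference: |£3,919 − £4,218| = £299.

£299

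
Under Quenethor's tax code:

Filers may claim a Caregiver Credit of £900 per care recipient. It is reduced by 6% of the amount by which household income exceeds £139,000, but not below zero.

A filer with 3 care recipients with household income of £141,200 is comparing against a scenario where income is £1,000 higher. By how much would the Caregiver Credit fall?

£60

At £141,200 — base = 3 × £900 = £2,700. 6% of the £2,200 excess over £139,000 is £132; credit = £2,700 − £132 = £2,568.
At £142,200 — base = 3 × £900 = £2,700. 6% of the £3,200 excess over £139,000 is £192; credit = £2,700 − £192 = £2,508.
Lost: £2,568 − £2,508 = £60.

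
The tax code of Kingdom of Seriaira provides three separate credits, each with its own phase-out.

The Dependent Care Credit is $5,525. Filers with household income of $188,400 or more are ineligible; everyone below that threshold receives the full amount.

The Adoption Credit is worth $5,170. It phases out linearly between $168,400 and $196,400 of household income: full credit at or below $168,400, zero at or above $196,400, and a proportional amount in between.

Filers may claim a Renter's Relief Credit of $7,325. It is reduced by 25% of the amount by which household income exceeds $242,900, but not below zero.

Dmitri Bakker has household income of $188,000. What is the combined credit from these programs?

$14,401

Dependent Care Credit: $188,000 is below the $188,400 cutoff, so the full $5,525 applies.
Adoption Credit: $188,000 is $19,600 into a $28,000 phase-out range, leaving 8,400/28,000 of the credit: $5,170 × 8,400/28,000 = $1,551.
Renter's Relief Credit: $188,000 is at or below the $242,900 threshold, so the full $7,325 applies.
Total: $5,525 + $1,551 + $7,325 = $14,401.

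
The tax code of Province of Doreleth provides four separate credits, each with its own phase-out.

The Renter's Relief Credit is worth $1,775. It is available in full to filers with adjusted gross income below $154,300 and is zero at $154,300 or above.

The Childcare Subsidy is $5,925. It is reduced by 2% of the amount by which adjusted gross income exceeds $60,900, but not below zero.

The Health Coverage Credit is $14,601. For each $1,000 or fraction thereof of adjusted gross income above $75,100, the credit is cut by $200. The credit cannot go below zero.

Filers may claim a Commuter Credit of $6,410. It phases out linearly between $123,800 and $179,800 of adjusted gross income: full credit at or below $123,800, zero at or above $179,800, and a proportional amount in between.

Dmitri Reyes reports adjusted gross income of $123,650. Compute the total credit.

$17,656

Renter's Relief Credit: $123,650 is below the $154,300 cutoff, so the full $1,775 applies.
Childcare Subsidy: 2% of the $62,750 excess over $60,900 is $1,255; credit = $5,925 − $1,255 = $4,670.
Health Coverage Credit: income exceeds $75,100 by $48,550, which is 49 full-or-partial $1,000 increments; reduction = 49 × $200 = $9,800, leaving $4,801.
Commuter Credit: $123,650 is at or below the $123,800 threshold, so the full $6,410 applies.
Total: $1,775 + $4,670 + $4,801 + $6,410 = $17,656.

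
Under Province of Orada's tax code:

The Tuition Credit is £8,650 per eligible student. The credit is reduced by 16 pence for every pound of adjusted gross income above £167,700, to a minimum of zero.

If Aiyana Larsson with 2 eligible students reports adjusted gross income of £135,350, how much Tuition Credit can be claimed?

Tuition Credit: base = 2 × £8,650 = £17,300. £135,350 is at or below the £167,700 threshold, so the full £17,300 applies.

£17,300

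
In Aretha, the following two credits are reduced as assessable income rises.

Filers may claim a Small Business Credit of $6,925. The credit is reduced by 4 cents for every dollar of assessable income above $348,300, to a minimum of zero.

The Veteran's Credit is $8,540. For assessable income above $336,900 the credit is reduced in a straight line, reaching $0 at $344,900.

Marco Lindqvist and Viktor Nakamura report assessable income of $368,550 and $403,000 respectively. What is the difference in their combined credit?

Marco ($368,550): Small Business Credit: 4% of the $20,250 excess over $348,300 is $810; credit = $6,925 − $810 = $6,115. Veteran's Credit: $368,550 is at or above $344,900, so the credit is $0. total $6,115 + $0 = $6,115
Viktor ($403,000): Small Business Credit: 4% of the $54,700 excess over $348,300 is $2,188; credit = $6,925 − $2,188 = $4,737. Veteran's Credit: $403,000 is at or above $344,900, so the credit is $0. total $4,737 + $0 = $4,737
Difference: |$6,115 − $4,737| = $1,378.

$1,378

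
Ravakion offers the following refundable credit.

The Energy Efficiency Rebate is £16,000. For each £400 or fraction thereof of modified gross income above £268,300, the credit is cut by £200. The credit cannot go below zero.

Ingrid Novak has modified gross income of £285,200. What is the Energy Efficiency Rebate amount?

Energy Efficiency Rebate: income exceeds £268,300 by £16,900, which is 43 full-or-partial £400 increments; reduction = 43 × £200 = £8,600, leaving £7,400.

£7,400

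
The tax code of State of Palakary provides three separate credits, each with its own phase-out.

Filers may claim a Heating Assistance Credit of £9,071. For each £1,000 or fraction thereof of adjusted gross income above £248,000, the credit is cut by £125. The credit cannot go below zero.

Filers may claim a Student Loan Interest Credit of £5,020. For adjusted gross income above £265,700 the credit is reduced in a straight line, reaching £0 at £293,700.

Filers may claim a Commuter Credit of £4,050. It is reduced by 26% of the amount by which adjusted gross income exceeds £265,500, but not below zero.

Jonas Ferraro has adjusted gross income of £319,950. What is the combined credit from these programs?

£71

Heating Assistance Credit: income exceeds £248,000 by £71,950, which is 72 full-or-partial £1,000 increments; reduction = 72 × £125 = £9,000, leaving £71.
Student Loan Interest Credit: £319,950 is at or above £293,700, so the credit is £0.
Commuter Credit: 26% of the £54,450 excess over £265,500 is £14,157 ≥ base, so the credit is £0.
Total: £71 + £0 + £0 = £71.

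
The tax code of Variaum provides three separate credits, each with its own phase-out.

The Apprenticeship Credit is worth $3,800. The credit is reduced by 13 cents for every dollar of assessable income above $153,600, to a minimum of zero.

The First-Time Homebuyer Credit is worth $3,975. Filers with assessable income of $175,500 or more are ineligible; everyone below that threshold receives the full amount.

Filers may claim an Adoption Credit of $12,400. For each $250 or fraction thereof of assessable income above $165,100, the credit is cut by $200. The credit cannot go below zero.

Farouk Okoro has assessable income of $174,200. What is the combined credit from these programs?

$10,097

Apprenticeship Credit: 13% of the $20,600 excess over $153,600 is $2,678; credit = $3,800 − $2,678 = $1,122.
First-Time Homebuyer Credit: $174,200 is below the $175,500 cutoff, so the full $3,975 applies.
Adoption Credit: income exceeds $165,100 by $9,100, which is 37 full-or-partial $250 increments; reduction = 37 × $200 = $7,400, leaving $5,000.
Total: $1,122 + $3,975 + $5,000 = $10,097.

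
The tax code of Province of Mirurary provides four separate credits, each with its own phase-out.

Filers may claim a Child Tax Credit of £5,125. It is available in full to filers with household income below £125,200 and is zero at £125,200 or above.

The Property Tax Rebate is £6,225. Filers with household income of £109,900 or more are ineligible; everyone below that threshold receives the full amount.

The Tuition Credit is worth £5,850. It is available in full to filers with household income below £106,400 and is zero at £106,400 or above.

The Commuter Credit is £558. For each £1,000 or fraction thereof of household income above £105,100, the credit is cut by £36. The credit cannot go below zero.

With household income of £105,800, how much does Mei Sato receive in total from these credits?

£17,722

Child Tax Credit: £105,800 is below the £125,200 cutoff, so the full £5,125 applies.
Property Tax Rebate: £105,800 is below the £109,900 cutoff, so the full £6,225 applies.
Tuition Credit: £105,800 is below the £106,400 cutoff, so the full £5,850 applies.
Commuter Credit: income exceeds £105,100 by £700, which is 1 full-or-partial £1,000 increment; reduction = 1 × £36 = £36, leaving £522.
Total: £5,125 + £6,225 + £5,850 + £522 = £17,722.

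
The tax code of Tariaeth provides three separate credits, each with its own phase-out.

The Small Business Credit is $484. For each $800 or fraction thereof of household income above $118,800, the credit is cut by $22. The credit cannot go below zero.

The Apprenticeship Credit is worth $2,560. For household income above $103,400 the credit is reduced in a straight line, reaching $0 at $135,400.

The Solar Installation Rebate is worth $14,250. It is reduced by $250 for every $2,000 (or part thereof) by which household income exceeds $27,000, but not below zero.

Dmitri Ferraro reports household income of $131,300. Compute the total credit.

Small Business Credit: income exceeds $118,800 by $12,500, which is 16 full-or-partial $800 increments; reduction = 16 × $22 = $352, leaving $132.
Apprenticeship Credit: $131,300 is $27,900 into a $32,000 phase-out range, leaving 4,100/32,000 of the credit: $2,560 × 4,100/32,000 = $328.
Solar Installation Rebate: income exceeds $27,000 by $104,300, which is 53 full-or-partial $2,000 increments; reduction = 53 × $250 = $13,250, leaving $1,000.
Total: $132 + $328 + $1,000 = $1,460.

$1,460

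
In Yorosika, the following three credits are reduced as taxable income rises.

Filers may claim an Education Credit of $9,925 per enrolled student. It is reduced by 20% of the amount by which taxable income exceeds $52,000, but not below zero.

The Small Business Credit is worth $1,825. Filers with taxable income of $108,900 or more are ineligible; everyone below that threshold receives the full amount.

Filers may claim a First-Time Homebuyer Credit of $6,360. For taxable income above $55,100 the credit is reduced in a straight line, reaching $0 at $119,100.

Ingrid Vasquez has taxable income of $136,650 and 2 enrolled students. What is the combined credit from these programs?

Education Credit: base = 2 × $9,925 = $19,850. 20% of the $84,650 excess over $52,000 is $16,930; credit = $19,850 − $16,930 = $2,920.
Small Business Credit: $136,650 meets or exceeds the $108,900 cutoff, so the credit is $0.
First-Time Homebuyer Credit: $136,650 is at or above $119,100, so the credit is $0.
Total: $2,920 + $0 + $0 = $2,920.

$2,920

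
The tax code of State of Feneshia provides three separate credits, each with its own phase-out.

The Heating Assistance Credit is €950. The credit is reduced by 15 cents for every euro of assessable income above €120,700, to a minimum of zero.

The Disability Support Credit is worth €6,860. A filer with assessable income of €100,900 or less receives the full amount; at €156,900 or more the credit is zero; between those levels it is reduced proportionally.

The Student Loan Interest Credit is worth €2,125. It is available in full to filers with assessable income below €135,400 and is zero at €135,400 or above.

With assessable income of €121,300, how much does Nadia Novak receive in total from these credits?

Heating Assistance Credit: 15% of the €600 excess over €120,700 is €90; credit = €950 − €90 = €860.
Disability Support Credit: €121,300 is €20,400 into a €56,000 phase-out range, leaving 35,600/56,000 of the credit: €6,860 × 35,600/56,000 = €4,361.
Student Loan Interest Credit: €121,300 is below the €135,400 cutoff, so the full €2,125 applies.
Total: €860 + €4,361 + €2,125 = €7,346.

€7,346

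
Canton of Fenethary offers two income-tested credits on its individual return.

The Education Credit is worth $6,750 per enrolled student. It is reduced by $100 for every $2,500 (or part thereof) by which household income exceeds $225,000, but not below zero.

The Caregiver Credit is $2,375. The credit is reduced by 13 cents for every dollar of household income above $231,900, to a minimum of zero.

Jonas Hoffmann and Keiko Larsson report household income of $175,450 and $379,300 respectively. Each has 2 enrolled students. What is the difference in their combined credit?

Jonas ($175,450): Education Credit: base = 2 × $6,750 = $13,500. $175,450 is at or below the $225,000 threshold, so the full $13,500 applies. Caregiver Credit: $175,450 is at or below the $231,900 threshold, so the full $2,375 applies. total $13,500 + $2,375 = $15,875
Keiko ($379,300): Education Credit: base = 2 × $6,750 = $13,500. income exceeds $225,000 by $154,300, which is 62 full-or-partial $2,500 increments; reduction = 62 × $100 = $6,200, leaving $7,300. Caregiver Credit: 13% of the $147,400 excess over $231,900 is $19,162 ≥ base, so the credit is $0. total $7,300 + $0 = $7,300
Difference: |$15,875 − $7,300| = $8,575.

$8,575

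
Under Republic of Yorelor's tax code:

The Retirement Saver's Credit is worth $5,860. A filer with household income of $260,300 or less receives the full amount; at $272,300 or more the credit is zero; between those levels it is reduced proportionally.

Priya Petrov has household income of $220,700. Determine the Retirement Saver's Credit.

Retirement Saver's Credit: $220,700 is at or below the $260,300 threshold, so the full $5,860 applies.

$5,860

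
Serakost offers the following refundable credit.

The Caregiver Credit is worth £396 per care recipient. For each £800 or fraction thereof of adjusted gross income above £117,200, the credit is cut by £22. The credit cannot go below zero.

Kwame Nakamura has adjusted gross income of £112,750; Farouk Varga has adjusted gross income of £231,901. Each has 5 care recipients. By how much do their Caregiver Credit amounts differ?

£1,980

Kwame (£112,750): Caregiver Credit: base = 5 × £396 = £1,980. £112,750 is at or below the £117,200 threshold, so the full £1,980 applies.
Farouk (£231,901): Caregiver Credit: base = 5 × £396 = £1,980. income exceeds £117,200 by £114,701 → 144 increments × £22 = £3,168 ≥ base, so the credit is £0.
Difference: |£1,980 − £0| = £1,980.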